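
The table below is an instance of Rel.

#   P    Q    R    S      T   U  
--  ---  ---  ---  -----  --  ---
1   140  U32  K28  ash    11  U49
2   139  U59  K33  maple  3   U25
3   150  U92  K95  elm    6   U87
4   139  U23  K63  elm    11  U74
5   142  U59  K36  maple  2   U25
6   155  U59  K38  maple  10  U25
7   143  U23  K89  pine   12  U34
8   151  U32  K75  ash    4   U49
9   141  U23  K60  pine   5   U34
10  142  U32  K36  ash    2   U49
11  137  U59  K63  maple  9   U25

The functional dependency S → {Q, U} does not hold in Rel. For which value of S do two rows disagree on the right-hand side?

elm

S=ash: rows 1, 8, 10 → {Q,U} = (U32, U49), (U32, U49), (U32, U49) ✓
S=maple: rows 2, 5, 6, 11 → {Q,U} = (U59, U25), (U59, U25), (U59, U25), (U59, U25) ✓
S=elm: rows 3, 4 → {Q,U} takes values {(U92, U87), (U23, U74)} — violation
S=pine: rows 7, 9 → {Q,U} = (U23, U34), (U23, U34) ✓
The only S value with inconsistent RHS is S=elm.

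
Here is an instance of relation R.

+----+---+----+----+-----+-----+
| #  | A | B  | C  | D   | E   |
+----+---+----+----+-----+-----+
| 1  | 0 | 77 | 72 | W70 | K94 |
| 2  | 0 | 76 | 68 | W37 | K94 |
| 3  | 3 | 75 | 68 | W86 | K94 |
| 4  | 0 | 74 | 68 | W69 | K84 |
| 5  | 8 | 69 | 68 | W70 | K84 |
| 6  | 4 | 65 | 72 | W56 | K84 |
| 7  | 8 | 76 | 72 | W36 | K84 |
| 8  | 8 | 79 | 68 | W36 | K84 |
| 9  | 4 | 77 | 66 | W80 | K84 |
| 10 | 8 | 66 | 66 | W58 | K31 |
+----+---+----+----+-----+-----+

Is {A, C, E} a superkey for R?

Rows 5 and 8 have the same {A, C, E} value (A=8, C=68, E=K84) but are distinct tuples, so {A, C, E} does not determine every attribute — not a superkey.

No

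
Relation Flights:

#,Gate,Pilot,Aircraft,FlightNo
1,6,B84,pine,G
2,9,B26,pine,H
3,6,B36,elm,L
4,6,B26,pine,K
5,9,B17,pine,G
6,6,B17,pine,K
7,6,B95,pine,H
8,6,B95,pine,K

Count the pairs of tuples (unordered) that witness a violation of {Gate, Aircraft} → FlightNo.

(Gate=6, Aircraft=pine): violating pairs (1,4), (1,6), (1,7), (1,8), (4,7), (6,7), (7,8) — 7 pairs.
(Gate=9, Aircraft=pine): violating pairs (2,5) — 1 pair.

8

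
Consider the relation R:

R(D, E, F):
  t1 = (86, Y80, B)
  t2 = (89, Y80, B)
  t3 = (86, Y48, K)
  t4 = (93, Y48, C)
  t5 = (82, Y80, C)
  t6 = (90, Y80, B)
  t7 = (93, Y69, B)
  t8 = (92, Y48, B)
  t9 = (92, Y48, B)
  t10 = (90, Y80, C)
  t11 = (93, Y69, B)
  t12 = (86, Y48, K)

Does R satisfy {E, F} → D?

No

(E=Y80, F=B): rows 1, 2, 6 → D takes values {86, 89, 90} — violation
(E=Y48, F=K): rows 3, 12 → D = 86, 86 ✓
(E=Y48, F=C): row 4 → D = 93 ✓
(E=Y80, F=C): rows 5, 10 → D takes values {82, 90} — violation
(E=Y69, F=B): rows 7, 11 → D = 93, 93 ✓
(E=Y48, F=B): rows 8, 9 → D = 92, 92 ✓
Two rows agree on {E, F} but differ on D, so {E, F} → D does not hold.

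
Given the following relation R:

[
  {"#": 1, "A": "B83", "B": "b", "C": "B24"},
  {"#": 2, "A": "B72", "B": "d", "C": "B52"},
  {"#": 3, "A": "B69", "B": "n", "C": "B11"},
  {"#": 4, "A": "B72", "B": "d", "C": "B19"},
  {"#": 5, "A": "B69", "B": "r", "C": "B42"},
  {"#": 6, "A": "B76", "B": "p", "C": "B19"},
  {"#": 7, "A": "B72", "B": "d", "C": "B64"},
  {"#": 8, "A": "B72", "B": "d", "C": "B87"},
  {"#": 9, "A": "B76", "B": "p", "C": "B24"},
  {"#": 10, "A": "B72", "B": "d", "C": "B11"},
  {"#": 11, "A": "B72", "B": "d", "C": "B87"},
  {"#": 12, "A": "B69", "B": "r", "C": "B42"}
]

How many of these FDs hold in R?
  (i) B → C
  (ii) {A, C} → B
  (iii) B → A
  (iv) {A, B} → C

(i) B → C: B=d: rows 2, 4, 7, 8, 10, 11 → C takes values {B52, B19, B64, B87, B11} — violation; B=p: rows 6, 9 → C takes values {B19, B24} — violation — fails.
(ii) {A, C} → B: every LHS value maps to a single RHS value — holds.
(iii) B → A: every LHS value maps to a single RHS value — holds.
(iv) {A, B} → C: (A=B72, B=d): rows 2, 4, 7, 8, 10, 11 → C takes values {B52, B19, B64, B87, B11} — violation; (A=B76, B=p): rows 6, 9 → C takes values {B19, B24} — violation — fails.
2 of the 4 dependencies hold.

2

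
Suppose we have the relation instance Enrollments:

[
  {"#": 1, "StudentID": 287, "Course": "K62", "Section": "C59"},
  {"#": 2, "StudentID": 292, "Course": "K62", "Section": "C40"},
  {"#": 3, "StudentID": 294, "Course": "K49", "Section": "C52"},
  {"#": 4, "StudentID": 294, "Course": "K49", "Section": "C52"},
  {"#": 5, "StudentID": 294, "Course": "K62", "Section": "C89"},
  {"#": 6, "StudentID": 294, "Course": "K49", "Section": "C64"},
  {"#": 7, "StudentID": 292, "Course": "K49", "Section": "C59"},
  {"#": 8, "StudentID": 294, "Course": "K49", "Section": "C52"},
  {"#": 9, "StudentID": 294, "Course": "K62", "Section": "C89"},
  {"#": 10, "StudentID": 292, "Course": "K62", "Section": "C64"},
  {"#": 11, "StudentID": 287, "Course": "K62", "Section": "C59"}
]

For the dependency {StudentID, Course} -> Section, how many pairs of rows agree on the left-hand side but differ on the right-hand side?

4

(StudentID=287, Course=K62): all 2 rows agree on Section — 0 pairs.
(StudentID=292, Course=K62): violating pairs (2,10) — 1 pair.
(StudentID=294, Course=K49): violating pairs (3,6), (4,6), (6,8) — 3 pairs.
(StudentID=294, Course=K62): all 2 rows agree on Section — 0 pairs.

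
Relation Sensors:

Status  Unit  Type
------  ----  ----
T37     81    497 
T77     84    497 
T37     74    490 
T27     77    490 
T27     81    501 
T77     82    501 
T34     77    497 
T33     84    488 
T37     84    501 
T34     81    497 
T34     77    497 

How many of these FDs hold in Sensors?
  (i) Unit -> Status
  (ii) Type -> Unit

(i) Unit -> Status: Unit=81: 3 rows → Status takes values {T37, T27, T34} — violation; Unit=84: 3 rows → Status takes values {T77, T33, T37} — violation; Unit=77: 3 rows → Status takes values {T27, T34} — violation — fails.
(ii) Type -> Unit: Type=497: 5 rows → Unit takes values {81, 84, 77} — violation; Type=490: 2 rows → Unit takes values {74, 77} — violation; Type=501: 3 rows → Unit takes values {81, 82, 84} — violation — fails.
None of the 2 dependencies hold.

0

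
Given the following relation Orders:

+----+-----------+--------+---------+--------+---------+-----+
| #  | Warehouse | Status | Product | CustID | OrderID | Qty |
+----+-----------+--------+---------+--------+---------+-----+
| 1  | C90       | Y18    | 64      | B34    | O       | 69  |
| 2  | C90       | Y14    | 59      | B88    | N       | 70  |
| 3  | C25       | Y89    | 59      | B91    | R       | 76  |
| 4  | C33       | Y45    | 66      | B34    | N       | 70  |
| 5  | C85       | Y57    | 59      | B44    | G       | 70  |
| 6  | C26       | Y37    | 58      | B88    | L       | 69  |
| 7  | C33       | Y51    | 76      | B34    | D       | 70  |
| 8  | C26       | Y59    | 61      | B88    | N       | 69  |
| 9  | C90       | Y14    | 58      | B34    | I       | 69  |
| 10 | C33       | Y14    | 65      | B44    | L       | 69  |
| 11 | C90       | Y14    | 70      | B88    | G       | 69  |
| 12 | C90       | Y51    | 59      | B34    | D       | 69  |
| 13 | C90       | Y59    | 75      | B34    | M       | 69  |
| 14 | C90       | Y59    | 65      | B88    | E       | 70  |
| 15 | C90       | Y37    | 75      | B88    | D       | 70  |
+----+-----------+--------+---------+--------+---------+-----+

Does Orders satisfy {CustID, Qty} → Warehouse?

(CustID=B34, Qty=69): rows 1, 9, 12, 13 → Warehouse = C90, C90, C90, C90 ✓
(CustID=B88, Qty=70): rows 2, 14, 15 → Warehouse = C90, C90, C90 ✓
(CustID=B91, Qty=76): row 3 → Warehouse = C25 ✓
(CustID=B34, Qty=70): rows 4, 7 → Warehouse = C33, C33 ✓
(CustID=B44, Qty=70): row 5 → Warehouse = C85 ✓
(CustID=B88, Qty=69): rows 6, 8, 11 → Warehouse takes values {C26, C90} — violation
(CustID=B44, Qty=69): row 10 → Warehouse = C33 ✓
Two rows agree on {CustID, Qty} but differ on Warehouse, so {CustID, Qty} → Warehouse does not hold.

No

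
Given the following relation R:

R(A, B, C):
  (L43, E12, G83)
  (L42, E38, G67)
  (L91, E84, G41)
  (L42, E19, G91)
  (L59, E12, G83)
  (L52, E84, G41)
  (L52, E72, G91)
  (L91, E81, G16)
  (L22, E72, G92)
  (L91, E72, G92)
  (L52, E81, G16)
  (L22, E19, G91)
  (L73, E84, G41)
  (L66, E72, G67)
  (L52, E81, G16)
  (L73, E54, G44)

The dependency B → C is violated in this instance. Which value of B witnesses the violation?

B=E12: 2 rows → C = G83, G83 ✓
B=E38: 1 row → C = G67 ✓
B=E84: 3 rows → C = G41, G41, G41 ✓
B=E19: 2 rows → C = G91, G91 ✓
B=E72: 4 rows → C takes values {G91, G92, G67} — violation
B=E81: 3 rows → C = G16, G16, G16 ✓
B=E54: 1 row → C = G44 ✓
The only B value with inconsistent C is B=E72.

E72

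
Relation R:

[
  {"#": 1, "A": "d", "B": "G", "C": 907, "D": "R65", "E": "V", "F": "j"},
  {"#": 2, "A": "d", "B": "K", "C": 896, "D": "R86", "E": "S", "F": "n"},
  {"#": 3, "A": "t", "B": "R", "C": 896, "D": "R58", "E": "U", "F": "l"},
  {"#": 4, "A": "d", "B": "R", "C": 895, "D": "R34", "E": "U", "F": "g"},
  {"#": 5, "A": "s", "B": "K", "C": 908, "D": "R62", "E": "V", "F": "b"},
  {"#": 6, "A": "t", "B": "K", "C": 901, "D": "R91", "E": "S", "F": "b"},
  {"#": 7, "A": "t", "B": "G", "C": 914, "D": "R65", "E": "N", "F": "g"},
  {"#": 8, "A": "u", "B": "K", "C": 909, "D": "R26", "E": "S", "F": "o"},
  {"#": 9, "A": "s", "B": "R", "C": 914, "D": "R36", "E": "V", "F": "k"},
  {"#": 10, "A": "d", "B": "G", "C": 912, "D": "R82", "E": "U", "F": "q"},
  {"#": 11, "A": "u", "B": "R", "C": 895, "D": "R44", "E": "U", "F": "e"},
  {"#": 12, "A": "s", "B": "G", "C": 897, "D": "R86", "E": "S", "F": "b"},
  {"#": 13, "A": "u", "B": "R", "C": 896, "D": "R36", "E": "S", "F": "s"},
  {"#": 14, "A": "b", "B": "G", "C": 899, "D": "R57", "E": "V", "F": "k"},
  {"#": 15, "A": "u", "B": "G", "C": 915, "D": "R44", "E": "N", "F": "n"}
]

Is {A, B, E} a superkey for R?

Yes

All 15 rows have distinct {A, B, E} values, so {A, B, E} → (all attributes) holds and {A, B, E} is a superkey.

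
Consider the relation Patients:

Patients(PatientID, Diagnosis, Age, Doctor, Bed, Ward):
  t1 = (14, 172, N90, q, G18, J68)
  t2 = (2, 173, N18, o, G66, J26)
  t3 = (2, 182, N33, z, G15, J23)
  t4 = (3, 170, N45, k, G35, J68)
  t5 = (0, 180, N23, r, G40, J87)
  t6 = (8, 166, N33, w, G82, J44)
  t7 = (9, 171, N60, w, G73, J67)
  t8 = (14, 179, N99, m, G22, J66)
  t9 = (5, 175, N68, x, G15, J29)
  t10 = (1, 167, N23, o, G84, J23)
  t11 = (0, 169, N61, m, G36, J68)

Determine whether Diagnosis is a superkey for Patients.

All 11 rows have distinct Diagnosis values, so Diagnosis → (all attributes) holds and Diagnosis is a superkey.

Yes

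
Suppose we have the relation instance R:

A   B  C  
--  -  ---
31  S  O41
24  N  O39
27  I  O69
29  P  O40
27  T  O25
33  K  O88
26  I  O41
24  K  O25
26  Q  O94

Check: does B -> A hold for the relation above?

B=S: 1 row → A = 31 ✓
B=N: 1 row → A = 24 ✓
B=I: 2 rows → A takes values {27, 26} — violation
B=P: 1 row → A = 29 ✓
B=T: 1 row → A = 27 ✓
B=K: 2 rows → A takes values {33, 24} — violation
B=Q: 1 row → A = 26 ✓
Two rows agree on B but differ on A, so B -> A does not hold.

No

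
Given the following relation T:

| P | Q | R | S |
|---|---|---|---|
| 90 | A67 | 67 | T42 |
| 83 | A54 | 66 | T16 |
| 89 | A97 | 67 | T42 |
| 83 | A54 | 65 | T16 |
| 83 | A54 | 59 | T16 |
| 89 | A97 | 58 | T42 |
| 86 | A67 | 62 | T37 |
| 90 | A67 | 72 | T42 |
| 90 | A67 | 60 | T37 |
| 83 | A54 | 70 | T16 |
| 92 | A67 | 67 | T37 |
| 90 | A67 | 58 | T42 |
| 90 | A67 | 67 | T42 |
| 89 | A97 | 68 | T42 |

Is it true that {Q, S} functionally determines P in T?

No

(Q=A67, S=T42): 4 rows → P = 90, 90, 90, 90 ✓
(Q=A54, S=T16): 4 rows → P = 83, 83, 83, 83 ✓
(Q=A97, S=T42): 3 rows → P = 89, 89, 89 ✓
(Q=A67, S=T37): 3 rows → P takes values {86, 90, 92} — violation
Two rows agree on {Q, S} but differ on P, so {Q, S} -> P does not hold.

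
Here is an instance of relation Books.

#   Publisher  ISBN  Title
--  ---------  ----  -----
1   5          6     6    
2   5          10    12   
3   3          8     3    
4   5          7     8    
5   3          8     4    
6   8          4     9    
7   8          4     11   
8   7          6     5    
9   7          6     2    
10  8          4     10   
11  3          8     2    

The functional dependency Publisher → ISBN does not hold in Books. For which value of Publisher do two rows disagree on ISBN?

Publisher=5: rows 1, 2, 4 → ISBN takes values {6, 10, 7} — violation
Publisher=3: rows 3, 5, 11 → ISBN = 8, 8, 8 ✓
Publisher=8: rows 6, 7, 10 → ISBN = 4, 4, 4 ✓
Publisher=7: rows 8, 9 → ISBN = 6, 6 ✓
The only Publisher value with inconsistent ISBN is Publisher=5.

5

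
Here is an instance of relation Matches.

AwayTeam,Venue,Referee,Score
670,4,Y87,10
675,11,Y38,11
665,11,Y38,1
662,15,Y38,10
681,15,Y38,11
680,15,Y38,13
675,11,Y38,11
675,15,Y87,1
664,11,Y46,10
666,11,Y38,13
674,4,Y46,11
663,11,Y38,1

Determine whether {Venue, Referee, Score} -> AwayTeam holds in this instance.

No

(Venue=4, Referee=Y87, Score=10): 1 row → AwayTeam = 670 ✓
(Venue=11, Referee=Y38, Score=11): 2 rows → AwayTeam = 675, 675 ✓
(Venue=11, Referee=Y38, Score=1): 2 rows → AwayTeam takes values {665, 663} — violation
(Venue=15, Referee=Y38, Score=10): 1 row → AwayTeam = 662 ✓
(Venue=15, Referee=Y38, Score=11): 1 row → AwayTeam = 681 ✓
(Venue=15, Referee=Y38, Score=13): 1 row → AwayTeam = 680 ✓
(Venue=15, Referee=Y87, Score=1): 1 row → AwayTeam = 675 ✓
(Venue=11, Referee=Y46, Score=10): 1 row → AwayTeam = 664 ✓
(Venue=11, Referee=Y38, Score=13): 1 row → AwayTeam = 666 ✓
(Venue=4, Referee=Y46, Score=11): 1 row → AwayTeam = 674 ✓
Two rows agree on {Venue, Referee, Score} but differ on AwayTeam, so {Venue, Referee, Score} -> AwayTeam does not hold.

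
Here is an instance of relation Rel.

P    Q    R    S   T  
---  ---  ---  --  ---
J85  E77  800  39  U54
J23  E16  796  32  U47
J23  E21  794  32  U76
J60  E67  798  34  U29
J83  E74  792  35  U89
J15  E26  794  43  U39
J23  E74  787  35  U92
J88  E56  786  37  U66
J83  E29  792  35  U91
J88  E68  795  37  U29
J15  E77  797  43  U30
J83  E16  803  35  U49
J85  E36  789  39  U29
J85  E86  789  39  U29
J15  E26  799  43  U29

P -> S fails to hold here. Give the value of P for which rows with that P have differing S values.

P=J85: 3 rows → S = 39, 39, 39 ✓
P=J23: 3 rows → S takes values {32, 35} — violation
P=J60: 1 row → S = 34 ✓
P=J83: 3 rows → S = 35, 35, 35 ✓
P=J15: 3 rows → S = 43, 43, 43 ✓
P=J88: 2 rows → S = 37, 37 ✓
The only P value with inconsistent S is P=J23.

J23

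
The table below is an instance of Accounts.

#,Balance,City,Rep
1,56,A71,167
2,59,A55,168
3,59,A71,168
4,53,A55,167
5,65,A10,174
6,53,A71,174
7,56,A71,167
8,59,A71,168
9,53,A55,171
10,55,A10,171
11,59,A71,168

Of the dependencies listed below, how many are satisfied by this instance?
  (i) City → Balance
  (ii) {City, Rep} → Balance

1

(i) City → Balance: City=A71: rows 1, 3, 6, 7, 8, 11 → Balance takes values {56, 59, 53} — violation; City=A55: rows 2, 4, 9 → Balance takes values {59, 53} — violation; City=A10: rows 5, 10 → Balance takes values {65, 55} — violation — fails.
(ii) {City, Rep} → Balance: every LHS value maps to a single RHS value — holds.
1 of the 2 dependencies holds.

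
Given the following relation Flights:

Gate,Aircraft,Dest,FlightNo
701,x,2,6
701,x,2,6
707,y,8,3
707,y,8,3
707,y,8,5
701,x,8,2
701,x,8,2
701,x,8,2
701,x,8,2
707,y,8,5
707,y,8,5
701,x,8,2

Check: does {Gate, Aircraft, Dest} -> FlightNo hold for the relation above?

(Gate=701, Aircraft=x, Dest=2): 2 rows → FlightNo = 6, 6 ✓
(Gate=707, Aircraft=y, Dest=8): 5 rows → FlightNo takes values {3, 5} — violation
(Gate=701, Aircraft=x, Dest=8): 5 rows → FlightNo = 2, 2, 2, 2, 2 ✓
Two rows agree on {Gate, Aircraft, Dest} but differ on FlightNo, so {Gate, Aircraft, Dest} -> FlightNo does not hold.

No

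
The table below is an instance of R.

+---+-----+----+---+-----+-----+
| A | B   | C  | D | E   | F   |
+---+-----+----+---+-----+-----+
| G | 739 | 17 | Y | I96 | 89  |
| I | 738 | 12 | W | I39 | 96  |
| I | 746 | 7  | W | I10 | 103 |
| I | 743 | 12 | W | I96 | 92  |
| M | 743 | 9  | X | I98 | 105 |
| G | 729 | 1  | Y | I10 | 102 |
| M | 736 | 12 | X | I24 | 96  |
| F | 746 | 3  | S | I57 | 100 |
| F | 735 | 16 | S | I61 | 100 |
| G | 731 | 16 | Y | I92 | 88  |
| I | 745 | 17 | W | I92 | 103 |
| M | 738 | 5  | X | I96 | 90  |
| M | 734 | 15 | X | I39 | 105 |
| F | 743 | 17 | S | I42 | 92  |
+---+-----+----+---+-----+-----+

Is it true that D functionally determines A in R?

D=Y: 3 rows → A = G, G, G ✓
D=W: 4 rows → A = I, I, I, I ✓
D=X: 4 rows → A = M, M, M, M ✓
D=S: 3 rows → A = F, F, F ✓
Every D value is associated with a single A value, so D -> A holds.

Yes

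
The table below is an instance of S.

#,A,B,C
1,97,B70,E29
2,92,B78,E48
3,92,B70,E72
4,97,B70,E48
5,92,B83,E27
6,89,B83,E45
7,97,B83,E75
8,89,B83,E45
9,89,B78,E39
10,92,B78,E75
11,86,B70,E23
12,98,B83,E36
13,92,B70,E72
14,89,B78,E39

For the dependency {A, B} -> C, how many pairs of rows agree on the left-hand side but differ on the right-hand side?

2

(A=97, B=B70): violating pairs (1,4) — 1 pair.
(A=92, B=B78): violating pairs (2,10) — 1 pair.
(A=92, B=B70): all 2 rows agree on C — 0 pairs.
(A=89, B=B83): all 2 rows agree on C — 0 pairs.
(A=89, B=B78): all 2 rows agree on C — 0 pairs.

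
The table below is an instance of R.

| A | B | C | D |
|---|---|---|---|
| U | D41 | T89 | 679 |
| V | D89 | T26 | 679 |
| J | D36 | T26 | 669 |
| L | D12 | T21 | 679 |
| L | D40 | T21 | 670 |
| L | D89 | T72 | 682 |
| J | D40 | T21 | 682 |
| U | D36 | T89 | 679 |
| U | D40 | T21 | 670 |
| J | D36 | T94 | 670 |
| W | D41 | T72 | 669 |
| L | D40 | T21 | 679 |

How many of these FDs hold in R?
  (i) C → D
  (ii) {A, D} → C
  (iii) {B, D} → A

1

(i) C → D: C=T26: 2 rows → D takes values {679, 669} — violation; C=T21: 5 rows → D takes values {679, 670, 682} — violation; C=T72: 2 rows → D takes values {682, 669} — violation — fails.
(ii) {A, D} → C: every LHS value maps to a single RHS value — holds.
(iii) {B, D} → A: (B=D40, D=670): 2 rows → A takes values {L, U} — violation — fails.
1 of the 3 dependencies holds.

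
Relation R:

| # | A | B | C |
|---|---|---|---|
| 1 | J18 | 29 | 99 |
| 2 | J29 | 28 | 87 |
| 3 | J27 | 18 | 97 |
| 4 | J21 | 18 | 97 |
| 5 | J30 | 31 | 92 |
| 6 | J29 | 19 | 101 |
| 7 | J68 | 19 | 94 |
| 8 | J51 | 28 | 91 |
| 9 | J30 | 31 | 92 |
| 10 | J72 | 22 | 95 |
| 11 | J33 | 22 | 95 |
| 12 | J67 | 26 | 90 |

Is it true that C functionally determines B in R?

C=99: row 1 → B = 29 ✓
C=87: row 2 → B = 28 ✓
C=97: rows 3, 4 → B = 18, 18 ✓
C=92: rows 5, 9 → B = 31, 31 ✓
C=101: row 6 → B = 19 ✓
C=94: row 7 → B = 19 ✓
C=91: row 8 → B = 28 ✓
C=95: rows 10, 11 → B = 22, 22 ✓
C=90: row 12 → B = 26 ✓
Every C value is associated with a single B value, so C → B holds.

Yes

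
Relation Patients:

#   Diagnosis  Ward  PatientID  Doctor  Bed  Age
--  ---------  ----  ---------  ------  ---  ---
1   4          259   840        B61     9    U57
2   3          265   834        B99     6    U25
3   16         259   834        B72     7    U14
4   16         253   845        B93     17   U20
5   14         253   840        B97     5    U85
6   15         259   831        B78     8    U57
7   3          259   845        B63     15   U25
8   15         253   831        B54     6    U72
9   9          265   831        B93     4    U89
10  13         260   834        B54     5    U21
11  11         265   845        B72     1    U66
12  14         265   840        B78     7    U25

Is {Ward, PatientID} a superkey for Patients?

All 12 rows have distinct {Ward, PatientID} values, so {Ward, PatientID} → (all attributes) holds and {Ward, PatientID} is a superkey.

Yes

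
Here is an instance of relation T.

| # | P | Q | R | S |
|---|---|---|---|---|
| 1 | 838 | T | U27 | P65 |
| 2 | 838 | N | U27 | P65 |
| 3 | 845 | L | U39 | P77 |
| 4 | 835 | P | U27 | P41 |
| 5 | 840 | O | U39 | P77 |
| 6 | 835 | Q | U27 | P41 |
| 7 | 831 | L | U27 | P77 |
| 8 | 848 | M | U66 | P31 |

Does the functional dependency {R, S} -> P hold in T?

No

(R=U27, S=P65): rows 1, 2 → P = 838, 838 ✓
(R=U39, S=P77): rows 3, 5 → P takes values {845, 840} — violation
(R=U27, S=P41): rows 4, 6 → P = 835, 835 ✓
(R=U27, S=P77): row 7 → P = 831 ✓
(R=U66, S=P31): row 8 → P = 848 ✓
Two rows agree on {R, S} but differ on P, so {R, S} -> P does not hold.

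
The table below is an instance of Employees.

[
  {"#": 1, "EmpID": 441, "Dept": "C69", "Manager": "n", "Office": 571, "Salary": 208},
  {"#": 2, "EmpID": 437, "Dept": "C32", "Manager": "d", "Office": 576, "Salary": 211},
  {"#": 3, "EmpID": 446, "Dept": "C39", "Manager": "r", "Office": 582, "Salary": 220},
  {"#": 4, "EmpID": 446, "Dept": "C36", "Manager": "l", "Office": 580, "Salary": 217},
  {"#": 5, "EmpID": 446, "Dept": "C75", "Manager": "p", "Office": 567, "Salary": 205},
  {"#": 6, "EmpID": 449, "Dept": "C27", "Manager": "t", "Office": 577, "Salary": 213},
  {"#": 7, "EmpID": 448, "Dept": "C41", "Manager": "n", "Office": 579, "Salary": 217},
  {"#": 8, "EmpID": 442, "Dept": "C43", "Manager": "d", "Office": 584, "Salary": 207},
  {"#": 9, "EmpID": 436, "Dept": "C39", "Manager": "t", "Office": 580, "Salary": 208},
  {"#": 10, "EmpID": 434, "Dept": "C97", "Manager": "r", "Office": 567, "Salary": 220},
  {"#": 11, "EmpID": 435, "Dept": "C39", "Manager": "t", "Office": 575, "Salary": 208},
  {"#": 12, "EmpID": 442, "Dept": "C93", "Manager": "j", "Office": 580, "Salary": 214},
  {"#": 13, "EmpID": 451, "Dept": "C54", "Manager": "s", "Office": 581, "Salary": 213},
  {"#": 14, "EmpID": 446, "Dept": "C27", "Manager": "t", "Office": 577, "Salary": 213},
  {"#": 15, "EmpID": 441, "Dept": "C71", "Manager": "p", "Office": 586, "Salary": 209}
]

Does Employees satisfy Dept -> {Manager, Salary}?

No

Dept=C69: row 1 → {Manager,Salary} = (n, 208) ✓
Dept=C32: row 2 → {Manager,Salary} = (d, 211) ✓
Dept=C39: rows 3, 9, 11 → {Manager,Salary} takes values {(r, 220), (t, 208)} — violation
Dept=C36: row 4 → {Manager,Salary} = (l, 217) ✓
Dept=C75: row 5 → {Manager,Salary} = (p, 205) ✓
Dept=C27: rows 6, 14 → {Manager,Salary} = (t, 213), (t, 213) ✓
Dept=C41: row 7 → {Manager,Salary} = (n, 217) ✓
Dept=C43: row 8 → {Manager,Salary} = (d, 207) ✓
Dept=C97: row 10 → {Manager,Salary} = (r, 220) ✓
Dept=C93: row 12 → {Manager,Salary} = (j, 214) ✓
Dept=C54: row 13 → {Manager,Salary} = (s, 213) ✓
Dept=C71: row 15 → {Manager,Salary} = (p, 209) ✓
Two rows agree on Dept but differ on {Manager, Salary}, so Dept -> {Manager, Salary} does not hold.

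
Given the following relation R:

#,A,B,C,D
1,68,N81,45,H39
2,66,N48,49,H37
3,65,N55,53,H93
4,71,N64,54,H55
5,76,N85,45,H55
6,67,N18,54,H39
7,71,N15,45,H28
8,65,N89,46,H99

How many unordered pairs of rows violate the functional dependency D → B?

D=H39: violating pairs (1,6) — 1 pair.
D=H55: violating pairs (4,5) — 1 pair.

2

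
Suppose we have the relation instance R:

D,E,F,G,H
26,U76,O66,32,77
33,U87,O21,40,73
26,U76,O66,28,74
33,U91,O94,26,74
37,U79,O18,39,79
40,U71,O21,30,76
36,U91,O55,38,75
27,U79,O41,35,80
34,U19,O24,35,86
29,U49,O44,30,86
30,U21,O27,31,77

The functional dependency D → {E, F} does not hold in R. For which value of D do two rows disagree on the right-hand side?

D=26: 2 rows → {E,F} = (U76, O66), (U76, O66) ✓
D=33: 2 rows → {E,F} takes values {(U87, O21), (U91, O94)} — violation
D=37: 1 row → {E,F} = (U79, O18) ✓
D=40: 1 row → {E,F} = (U71, O21) ✓
D=36: 1 row → {E,F} = (U91, O55) ✓
D=27: 1 row → {E,F} = (U79, O41) ✓
D=34: 1 row → {E,F} = (U19, O24) ✓
D=29: 1 row → {E,F} = (U49, O44) ✓
D=30: 1 row → {E,F} = (U21, O27) ✓
The only D value with inconsistent RHS is D=33.

33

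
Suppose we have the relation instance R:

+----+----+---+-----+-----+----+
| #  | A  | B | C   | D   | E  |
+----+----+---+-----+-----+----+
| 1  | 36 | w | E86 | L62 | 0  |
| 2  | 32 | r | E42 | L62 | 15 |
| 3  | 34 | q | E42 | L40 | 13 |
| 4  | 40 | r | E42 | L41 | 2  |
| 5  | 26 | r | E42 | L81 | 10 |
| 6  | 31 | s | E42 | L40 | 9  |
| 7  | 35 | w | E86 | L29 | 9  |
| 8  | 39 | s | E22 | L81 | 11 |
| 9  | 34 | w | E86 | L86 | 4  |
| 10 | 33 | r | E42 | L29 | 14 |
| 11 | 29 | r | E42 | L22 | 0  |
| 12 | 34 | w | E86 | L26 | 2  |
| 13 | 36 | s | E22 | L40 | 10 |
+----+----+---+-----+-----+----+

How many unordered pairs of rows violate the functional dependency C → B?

11

C=E86: all 4 rows agree on B — 0 pairs.
C=E42: violating pairs (2,3), (2,6), (3,4), (3,5), (3,6), (3,10), (3,11), (4,6), (5,6), (6,10), (6,11) — 11 pairs.
C=E22: all 2 rows agree on B — 0 pairs.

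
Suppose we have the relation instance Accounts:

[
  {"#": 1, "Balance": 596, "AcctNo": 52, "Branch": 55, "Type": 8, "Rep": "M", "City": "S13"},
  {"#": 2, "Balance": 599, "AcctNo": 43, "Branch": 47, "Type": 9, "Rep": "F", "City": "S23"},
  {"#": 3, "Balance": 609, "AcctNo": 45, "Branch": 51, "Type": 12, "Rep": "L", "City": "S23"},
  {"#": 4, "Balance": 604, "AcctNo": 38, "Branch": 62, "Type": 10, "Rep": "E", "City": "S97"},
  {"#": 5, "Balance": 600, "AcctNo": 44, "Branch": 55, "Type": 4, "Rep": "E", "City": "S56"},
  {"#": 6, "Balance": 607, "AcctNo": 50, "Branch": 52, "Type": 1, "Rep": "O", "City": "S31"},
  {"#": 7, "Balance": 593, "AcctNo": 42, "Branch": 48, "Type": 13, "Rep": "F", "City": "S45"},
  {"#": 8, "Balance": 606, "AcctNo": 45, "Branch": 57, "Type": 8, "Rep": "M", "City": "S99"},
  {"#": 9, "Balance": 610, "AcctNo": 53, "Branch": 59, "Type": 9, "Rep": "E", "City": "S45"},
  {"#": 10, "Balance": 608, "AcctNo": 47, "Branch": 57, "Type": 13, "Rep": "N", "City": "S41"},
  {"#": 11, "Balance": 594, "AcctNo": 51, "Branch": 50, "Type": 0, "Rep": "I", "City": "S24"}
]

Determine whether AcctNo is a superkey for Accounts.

Rows 3 and 8 have the same AcctNo value AcctNo=45 but are distinct tuples, so AcctNo does not determine every attribute — not a superkey.

No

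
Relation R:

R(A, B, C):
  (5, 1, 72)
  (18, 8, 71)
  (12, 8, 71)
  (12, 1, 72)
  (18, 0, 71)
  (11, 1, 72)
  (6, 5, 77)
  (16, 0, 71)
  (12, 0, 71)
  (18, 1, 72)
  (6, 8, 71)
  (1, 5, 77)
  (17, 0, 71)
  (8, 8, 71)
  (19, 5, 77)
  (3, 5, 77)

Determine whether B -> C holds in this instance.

Yes

B=1: 4 rows → C = 72, 72, 72, 72 ✓
B=8: 4 rows → C = 71, 71, 71, 71 ✓
B=0: 4 rows → C = 71, 71, 71, 71 ✓
B=5: 4 rows → C = 77, 77, 77, 77 ✓
Every B value is associated with a single C value, so B -> C holds.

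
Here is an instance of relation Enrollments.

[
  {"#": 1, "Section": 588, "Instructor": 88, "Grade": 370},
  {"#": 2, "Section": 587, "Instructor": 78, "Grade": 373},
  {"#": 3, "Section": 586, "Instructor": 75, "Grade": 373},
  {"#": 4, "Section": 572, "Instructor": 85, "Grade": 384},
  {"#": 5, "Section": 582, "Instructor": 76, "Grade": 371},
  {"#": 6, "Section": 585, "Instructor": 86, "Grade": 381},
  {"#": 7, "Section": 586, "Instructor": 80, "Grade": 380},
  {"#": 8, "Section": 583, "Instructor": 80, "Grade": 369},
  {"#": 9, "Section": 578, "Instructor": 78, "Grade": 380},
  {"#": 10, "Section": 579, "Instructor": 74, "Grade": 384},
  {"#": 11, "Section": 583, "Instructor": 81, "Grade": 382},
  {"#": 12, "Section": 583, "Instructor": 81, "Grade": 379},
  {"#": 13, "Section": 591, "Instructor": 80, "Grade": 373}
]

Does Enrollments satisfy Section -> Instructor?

No

Section=588: row 1 → Instructor = 88 ✓
Section=587: row 2 → Instructor = 78 ✓
Section=586: rows 3, 7 → Instructor takes values {75, 80} — violation
Section=572: row 4 → Instructor = 85 ✓
Section=582: row 5 → Instructor = 76 ✓
Section=585: row 6 → Instructor = 86 ✓
Section=583: rows 8, 11, 12 → Instructor takes values {80, 81} — violation
Section=578: row 9 → Instructor = 78 ✓
Section=579: row 10 → Instructor = 74 ✓
Section=591: row 13 → Instructor = 80 ✓
Two rows agree on Section but differ on Instructor, so Section -> Instructor does not hold.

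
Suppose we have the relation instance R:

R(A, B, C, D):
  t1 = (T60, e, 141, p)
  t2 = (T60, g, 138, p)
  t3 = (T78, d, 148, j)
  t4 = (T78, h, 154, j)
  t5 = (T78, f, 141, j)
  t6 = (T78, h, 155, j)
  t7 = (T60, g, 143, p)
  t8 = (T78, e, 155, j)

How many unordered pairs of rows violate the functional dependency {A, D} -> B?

(A=T60, D=p): violating pairs (1,2), (1,7) — 2 pairs.
(A=T78, D=j): violating pairs (3,4), (3,5), (3,6), (3,8), (4,5), (4,8), (5,6), (5,8), (6,8) — 9 pairs.

11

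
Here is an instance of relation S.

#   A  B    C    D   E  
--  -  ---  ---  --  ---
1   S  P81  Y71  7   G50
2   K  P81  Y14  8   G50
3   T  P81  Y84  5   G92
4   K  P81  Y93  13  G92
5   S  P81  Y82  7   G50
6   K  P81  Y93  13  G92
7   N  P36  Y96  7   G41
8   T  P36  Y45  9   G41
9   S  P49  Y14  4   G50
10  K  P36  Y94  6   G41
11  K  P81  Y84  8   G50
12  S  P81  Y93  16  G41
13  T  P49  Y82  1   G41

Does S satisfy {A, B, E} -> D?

(A=S, B=P81, E=G50): rows 1, 5 → D = 7, 7 ✓
(A=K, B=P81, E=G50): rows 2, 11 → D = 8, 8 ✓
(A=T, B=P81, E=G92): row 3 → D = 5 ✓
(A=K, B=P81, E=G92): rows 4, 6 → D = 13, 13 ✓
(A=N, B=P36, E=G41): row 7 → D = 7 ✓
(A=T, B=P36, E=G41): row 8 → D = 9 ✓
(A=S, B=P49, E=G50): row 9 → D = 4 ✓
(A=K, B=P36, E=G41): row 10 → D = 6 ✓
(A=S, B=P81, E=G41): row 12 → D = 16 ✓
(A=T, B=P49, E=G41): row 13 → D = 1 ✓
Every {A, B, E} value is associated with a single D value, so {A, B, E} -> D holds.

Yes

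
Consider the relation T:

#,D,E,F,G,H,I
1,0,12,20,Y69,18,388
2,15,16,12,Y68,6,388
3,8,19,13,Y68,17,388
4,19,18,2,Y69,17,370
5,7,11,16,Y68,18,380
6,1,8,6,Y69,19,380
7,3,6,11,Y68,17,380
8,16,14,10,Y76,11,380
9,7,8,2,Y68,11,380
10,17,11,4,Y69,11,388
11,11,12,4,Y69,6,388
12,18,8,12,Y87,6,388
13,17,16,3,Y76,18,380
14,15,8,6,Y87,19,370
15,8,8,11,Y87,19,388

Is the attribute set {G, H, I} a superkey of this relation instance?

Yes

All 15 rows have distinct {G, H, I} values, so {G, H, I} → (all attributes) holds and {G, H, I} is a superkey.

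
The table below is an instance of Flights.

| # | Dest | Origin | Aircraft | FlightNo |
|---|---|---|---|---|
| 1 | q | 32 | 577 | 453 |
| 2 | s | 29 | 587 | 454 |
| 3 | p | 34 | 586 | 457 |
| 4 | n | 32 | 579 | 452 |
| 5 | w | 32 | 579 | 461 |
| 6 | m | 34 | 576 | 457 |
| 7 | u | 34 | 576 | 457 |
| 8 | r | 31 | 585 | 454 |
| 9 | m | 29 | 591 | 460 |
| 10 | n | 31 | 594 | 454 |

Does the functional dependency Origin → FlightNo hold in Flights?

No

Origin=32: rows 1, 4, 5 → FlightNo takes values {453, 452, 461} — violation
Origin=29: rows 2, 9 → FlightNo takes values {454, 460} — violation
Origin=34: rows 3, 6, 7 → FlightNo = 457, 457, 457 ✓
Origin=31: rows 8, 10 → FlightNo = 454, 454 ✓
Two rows agree on Origin but differ on FlightNo, so Origin → FlightNo does not hold.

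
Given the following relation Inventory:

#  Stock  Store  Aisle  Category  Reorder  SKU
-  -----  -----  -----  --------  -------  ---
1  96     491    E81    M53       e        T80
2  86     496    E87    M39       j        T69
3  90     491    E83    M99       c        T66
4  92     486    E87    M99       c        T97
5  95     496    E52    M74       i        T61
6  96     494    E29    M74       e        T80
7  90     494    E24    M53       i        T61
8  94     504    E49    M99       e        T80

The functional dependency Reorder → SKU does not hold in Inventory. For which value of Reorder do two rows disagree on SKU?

c

Reorder=e: rows 1, 6, 8 → SKU = T80, T80, T80 ✓
Reorder=j: row 2 → SKU = T69 ✓
Reorder=c: rows 3, 4 → SKU takes values {T66, T97} — violation
Reorder=i: rows 5, 7 → SKU = T61, T61 ✓
The only Reorder value with inconsistent SKU is Reorder=c.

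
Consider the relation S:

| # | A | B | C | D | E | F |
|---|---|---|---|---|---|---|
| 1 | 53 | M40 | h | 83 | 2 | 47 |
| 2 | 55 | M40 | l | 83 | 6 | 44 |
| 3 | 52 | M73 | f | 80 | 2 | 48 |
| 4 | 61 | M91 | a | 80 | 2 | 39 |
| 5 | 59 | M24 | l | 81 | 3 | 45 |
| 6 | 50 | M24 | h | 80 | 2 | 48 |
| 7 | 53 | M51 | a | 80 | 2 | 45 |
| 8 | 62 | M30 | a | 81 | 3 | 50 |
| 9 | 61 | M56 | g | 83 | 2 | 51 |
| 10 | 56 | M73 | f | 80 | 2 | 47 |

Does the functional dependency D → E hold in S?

D=83: rows 1, 2, 9 → E takes values {2, 6} — violation
D=80: rows 3, 4, 6, 7, 10 → E = 2, 2, 2, 2, 2 ✓
D=81: rows 5, 8 → E = 3, 3 ✓
Two rows agree on D but differ on E, so D → E does not hold.

No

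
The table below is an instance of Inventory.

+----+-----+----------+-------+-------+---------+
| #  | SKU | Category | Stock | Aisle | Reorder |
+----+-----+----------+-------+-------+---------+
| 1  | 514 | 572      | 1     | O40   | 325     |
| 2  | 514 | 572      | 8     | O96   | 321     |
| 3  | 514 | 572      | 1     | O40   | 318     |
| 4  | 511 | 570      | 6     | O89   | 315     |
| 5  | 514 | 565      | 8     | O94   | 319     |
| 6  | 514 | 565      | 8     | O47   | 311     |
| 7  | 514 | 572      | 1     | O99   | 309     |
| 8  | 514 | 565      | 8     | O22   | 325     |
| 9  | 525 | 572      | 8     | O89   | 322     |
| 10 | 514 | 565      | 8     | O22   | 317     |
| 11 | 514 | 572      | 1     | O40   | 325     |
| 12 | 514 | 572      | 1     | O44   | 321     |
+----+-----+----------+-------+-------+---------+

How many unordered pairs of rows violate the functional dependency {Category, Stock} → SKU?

(Category=572, Stock=1): all 5 rows agree on SKU — 0 pairs.
(Category=572, Stock=8): violating pairs (2,9) — 1 pair.
(Category=565, Stock=8): all 4 rows agree on SKU — 0 pairs.

1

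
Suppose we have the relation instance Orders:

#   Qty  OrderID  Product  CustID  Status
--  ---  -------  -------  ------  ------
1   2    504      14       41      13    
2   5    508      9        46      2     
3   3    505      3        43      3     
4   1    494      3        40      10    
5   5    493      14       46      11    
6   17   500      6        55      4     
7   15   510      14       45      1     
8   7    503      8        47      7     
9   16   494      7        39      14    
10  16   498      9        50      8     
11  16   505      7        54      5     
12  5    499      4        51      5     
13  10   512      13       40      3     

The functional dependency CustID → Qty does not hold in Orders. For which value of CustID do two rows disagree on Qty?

40

CustID=41: row 1 → Qty = 2 ✓
CustID=46: rows 2, 5 → Qty = 5, 5 ✓
CustID=43: row 3 → Qty = 3 ✓
CustID=40: rows 4, 13 → Qty takes values {1, 10} — violation
CustID=55: row 6 → Qty = 17 ✓
CustID=45: row 7 → Qty = 15 ✓
CustID=47: row 8 → Qty = 7 ✓
CustID=39: row 9 → Qty = 16 ✓
CustID=50: row 10 → Qty = 16 ✓
CustID=54: row 11 → Qty = 16 ✓
CustID=51: row 12 → Qty = 5 ✓
The only CustID value with inconsistent Qty is CustID=40.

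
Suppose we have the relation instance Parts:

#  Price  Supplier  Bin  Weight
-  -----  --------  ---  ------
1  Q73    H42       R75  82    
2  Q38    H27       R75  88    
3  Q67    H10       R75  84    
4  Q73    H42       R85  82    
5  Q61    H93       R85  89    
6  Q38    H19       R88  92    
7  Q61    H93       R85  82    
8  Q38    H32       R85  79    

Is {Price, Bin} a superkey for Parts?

Rows 5 and 7 have the same {Price, Bin} value (Price=Q61, Bin=R85) but are distinct tuples, so {Price, Bin} does not determine every attribute — not a superkey.

No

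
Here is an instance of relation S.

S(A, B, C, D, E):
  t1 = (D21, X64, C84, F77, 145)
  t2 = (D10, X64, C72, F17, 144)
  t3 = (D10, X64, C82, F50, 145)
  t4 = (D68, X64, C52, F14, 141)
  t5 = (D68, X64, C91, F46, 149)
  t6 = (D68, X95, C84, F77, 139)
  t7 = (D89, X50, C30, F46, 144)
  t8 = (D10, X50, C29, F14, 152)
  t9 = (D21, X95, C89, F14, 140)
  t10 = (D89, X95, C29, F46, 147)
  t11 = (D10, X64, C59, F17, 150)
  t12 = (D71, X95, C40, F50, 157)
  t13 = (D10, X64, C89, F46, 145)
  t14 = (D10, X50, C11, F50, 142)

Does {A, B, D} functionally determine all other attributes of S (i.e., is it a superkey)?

Rows 2 and 11 have the same {A, B, D} value (A=D10, B=X64, D=F17) but are distinct tuples, so {A, B, D} does not determine every attribute — not a superkey.

No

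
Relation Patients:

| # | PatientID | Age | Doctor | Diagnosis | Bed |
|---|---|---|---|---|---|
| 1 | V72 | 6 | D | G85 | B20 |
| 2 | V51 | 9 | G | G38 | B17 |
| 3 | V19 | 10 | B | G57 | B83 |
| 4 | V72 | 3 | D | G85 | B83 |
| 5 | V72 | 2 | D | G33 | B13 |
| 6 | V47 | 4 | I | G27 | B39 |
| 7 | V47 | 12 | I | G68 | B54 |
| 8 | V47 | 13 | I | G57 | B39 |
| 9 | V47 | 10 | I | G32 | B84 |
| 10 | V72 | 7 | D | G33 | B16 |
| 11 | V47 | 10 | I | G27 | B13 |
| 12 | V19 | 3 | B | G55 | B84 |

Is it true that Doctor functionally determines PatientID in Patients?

Doctor=D: rows 1, 4, 5, 10 → PatientID = V72, V72, V72, V72 ✓
Doctor=G: row 2 → PatientID = V51 ✓
Doctor=B: rows 3, 12 → PatientID = V19, V19 ✓
Doctor=I: rows 6, 7, 8, 9, 11 → PatientID = V47, V47, V47, V47, V47 ✓
Every Doctor value is associated with a single PatientID value, so Doctor → PatientID holds.

Yes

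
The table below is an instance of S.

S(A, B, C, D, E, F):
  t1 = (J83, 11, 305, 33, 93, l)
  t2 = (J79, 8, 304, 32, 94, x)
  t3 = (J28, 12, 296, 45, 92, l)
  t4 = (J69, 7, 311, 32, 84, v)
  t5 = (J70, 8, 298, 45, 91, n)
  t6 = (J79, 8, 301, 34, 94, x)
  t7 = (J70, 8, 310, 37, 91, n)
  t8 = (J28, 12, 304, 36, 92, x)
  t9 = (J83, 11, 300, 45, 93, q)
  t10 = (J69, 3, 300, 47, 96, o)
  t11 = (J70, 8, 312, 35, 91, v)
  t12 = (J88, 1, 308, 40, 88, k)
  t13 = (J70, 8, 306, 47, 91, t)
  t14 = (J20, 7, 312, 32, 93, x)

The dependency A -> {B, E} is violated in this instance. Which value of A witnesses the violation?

J69

A=J83: rows 1, 9 → {B,E} = (11, 93), (11, 93) ✓
A=J79: rows 2, 6 → {B,E} = (8, 94), (8, 94) ✓
A=J28: rows 3, 8 → {B,E} = (12, 92), (12, 92) ✓
A=J69: rows 4, 10 → {B,E} takes values {(7, 84), (3, 96)} — violation
A=J70: rows 5, 7, 11, 13 → {B,E} = (8, 91), (8, 91), (8, 91), (8, 91) ✓
A=J88: row 12 → {B,E} = (1, 88) ✓
A=J20: row 14 → {B,E} = (7, 93) ✓
The only A value with inconsistent RHS is A=J69.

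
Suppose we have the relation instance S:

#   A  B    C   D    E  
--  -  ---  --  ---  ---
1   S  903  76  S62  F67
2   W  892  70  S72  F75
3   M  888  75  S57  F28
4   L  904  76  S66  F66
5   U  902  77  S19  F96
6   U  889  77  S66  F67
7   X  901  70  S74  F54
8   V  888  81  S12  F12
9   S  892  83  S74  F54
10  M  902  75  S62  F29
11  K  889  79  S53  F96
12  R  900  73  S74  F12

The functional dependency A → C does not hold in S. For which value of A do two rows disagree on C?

A=S: rows 1, 9 → C takes values {76, 83} — violation
A=W: row 2 → C = 70 ✓
A=M: rows 3, 10 → C = 75, 75 ✓
A=L: row 4 → C = 76 ✓
A=U: rows 5, 6 → C = 77, 77 ✓
A=X: row 7 → C = 70 ✓
A=V: row 8 → C = 81 ✓
A=K: row 11 → C = 79 ✓
A=R: row 12 → C = 73 ✓
The only A value with inconsistent C is A=S.

S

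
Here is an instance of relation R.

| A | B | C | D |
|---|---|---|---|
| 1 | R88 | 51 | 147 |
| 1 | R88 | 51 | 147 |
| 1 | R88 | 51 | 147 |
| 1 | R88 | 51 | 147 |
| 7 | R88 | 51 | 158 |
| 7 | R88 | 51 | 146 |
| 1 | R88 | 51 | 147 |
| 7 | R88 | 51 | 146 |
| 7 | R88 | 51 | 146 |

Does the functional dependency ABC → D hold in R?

(A=1, B=R88, C=51): 5 rows → D = 147, 147, 147, 147, 147 ✓
(A=7, B=R88, C=51): 4 rows → D takes values {158, 146} — violation
Two rows agree on ABC but differ on D, so ABC → D does not hold.

No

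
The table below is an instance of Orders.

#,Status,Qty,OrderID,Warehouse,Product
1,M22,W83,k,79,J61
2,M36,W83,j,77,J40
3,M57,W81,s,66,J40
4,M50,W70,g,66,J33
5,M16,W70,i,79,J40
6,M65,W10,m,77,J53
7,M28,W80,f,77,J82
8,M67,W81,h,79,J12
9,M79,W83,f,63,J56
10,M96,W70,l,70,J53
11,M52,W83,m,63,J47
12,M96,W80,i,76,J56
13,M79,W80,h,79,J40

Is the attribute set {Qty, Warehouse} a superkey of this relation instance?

Rows 9 and 11 have the same {Qty, Warehouse} value (Qty=W83, Warehouse=63) but are distinct tuples, so {Qty, Warehouse} does not determine every attribute — not a superkey.

No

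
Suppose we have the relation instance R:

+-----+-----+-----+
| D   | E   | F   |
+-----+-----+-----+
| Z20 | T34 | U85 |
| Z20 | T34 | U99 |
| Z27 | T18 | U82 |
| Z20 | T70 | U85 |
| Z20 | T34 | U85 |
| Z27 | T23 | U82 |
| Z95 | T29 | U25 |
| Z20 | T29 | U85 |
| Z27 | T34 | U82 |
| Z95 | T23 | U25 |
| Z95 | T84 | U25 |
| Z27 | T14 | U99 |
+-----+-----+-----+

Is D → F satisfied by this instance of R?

D=Z20: 5 rows → F takes values {U85, U99} — violation
D=Z27: 4 rows → F takes values {U82, U99} — violation
D=Z95: 3 rows → F = U25, U25, U25 ✓
Two rows agree on D but differ on F, so D → F does not hold.

No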